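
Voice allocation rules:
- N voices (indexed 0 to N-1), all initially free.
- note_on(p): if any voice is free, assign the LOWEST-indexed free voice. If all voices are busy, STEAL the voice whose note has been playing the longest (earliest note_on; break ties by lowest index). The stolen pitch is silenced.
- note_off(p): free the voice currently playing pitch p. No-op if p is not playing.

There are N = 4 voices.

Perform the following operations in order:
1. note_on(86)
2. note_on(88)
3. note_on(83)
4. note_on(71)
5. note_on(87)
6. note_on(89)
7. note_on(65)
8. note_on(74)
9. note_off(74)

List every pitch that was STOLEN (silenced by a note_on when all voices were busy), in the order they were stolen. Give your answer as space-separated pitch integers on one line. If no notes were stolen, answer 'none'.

Answer: 86 88 83 71

Derivation:
Op 1: note_on(86): voice 0 is free -> assigned | voices=[86 - - -]
Op 2: note_on(88): voice 1 is free -> assigned | voices=[86 88 - -]
Op 3: note_on(83): voice 2 is free -> assigned | voices=[86 88 83 -]
Op 4: note_on(71): voice 3 is free -> assigned | voices=[86 88 83 71]
Op 5: note_on(87): all voices busy, STEAL voice 0 (pitch 86, oldest) -> assign | voices=[87 88 83 71]
Op 6: note_on(89): all voices busy, STEAL voice 1 (pitch 88, oldest) -> assign | voices=[87 89 83 71]
Op 7: note_on(65): all voices busy, STEAL voice 2 (pitch 83, oldest) -> assign | voices=[87 89 65 71]
Op 8: note_on(74): all voices busy, STEAL voice 3 (pitch 71, oldest) -> assign | voices=[87 89 65 74]
Op 9: note_off(74): free voice 3 | voices=[87 89 65 -]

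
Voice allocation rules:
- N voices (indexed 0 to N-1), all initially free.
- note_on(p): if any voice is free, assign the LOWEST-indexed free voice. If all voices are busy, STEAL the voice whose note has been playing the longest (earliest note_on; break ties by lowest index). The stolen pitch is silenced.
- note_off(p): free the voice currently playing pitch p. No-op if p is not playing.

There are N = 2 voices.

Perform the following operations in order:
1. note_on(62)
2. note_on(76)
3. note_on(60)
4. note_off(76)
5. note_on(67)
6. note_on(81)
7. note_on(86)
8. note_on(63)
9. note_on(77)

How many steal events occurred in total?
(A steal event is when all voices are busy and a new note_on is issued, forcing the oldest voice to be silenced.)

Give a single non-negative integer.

Op 1: note_on(62): voice 0 is free -> assigned | voices=[62 -]
Op 2: note_on(76): voice 1 is free -> assigned | voices=[62 76]
Op 3: note_on(60): all voices busy, STEAL voice 0 (pitch 62, oldest) -> assign | voices=[60 76]
Op 4: note_off(76): free voice 1 | voices=[60 -]
Op 5: note_on(67): voice 1 is free -> assigned | voices=[60 67]
Op 6: note_on(81): all voices busy, STEAL voice 0 (pitch 60, oldest) -> assign | voices=[81 67]
Op 7: note_on(86): all voices busy, STEAL voice 1 (pitch 67, oldest) -> assign | voices=[81 86]
Op 8: note_on(63): all voices busy, STEAL voice 0 (pitch 81, oldest) -> assign | voices=[63 86]
Op 9: note_on(77): all voices busy, STEAL voice 1 (pitch 86, oldest) -> assign | voices=[63 77]

Answer: 5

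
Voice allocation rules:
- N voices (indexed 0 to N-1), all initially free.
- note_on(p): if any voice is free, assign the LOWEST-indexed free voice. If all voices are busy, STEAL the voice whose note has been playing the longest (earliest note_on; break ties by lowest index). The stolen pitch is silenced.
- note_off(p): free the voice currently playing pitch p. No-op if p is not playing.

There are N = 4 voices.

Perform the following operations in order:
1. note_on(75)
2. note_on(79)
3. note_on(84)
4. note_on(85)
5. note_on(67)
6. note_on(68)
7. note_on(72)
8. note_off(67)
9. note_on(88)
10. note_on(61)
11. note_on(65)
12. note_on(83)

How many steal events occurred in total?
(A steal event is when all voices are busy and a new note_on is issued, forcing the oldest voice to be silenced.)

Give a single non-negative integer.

Answer: 6

Derivation:
Op 1: note_on(75): voice 0 is free -> assigned | voices=[75 - - -]
Op 2: note_on(79): voice 1 is free -> assigned | voices=[75 79 - -]
Op 3: note_on(84): voice 2 is free -> assigned | voices=[75 79 84 -]
Op 4: note_on(85): voice 3 is free -> assigned | voices=[75 79 84 85]
Op 5: note_on(67): all voices busy, STEAL voice 0 (pitch 75, oldest) -> assign | voices=[67 79 84 85]
Op 6: note_on(68): all voices busy, STEAL voice 1 (pitch 79, oldest) -> assign | voices=[67 68 84 85]
Op 7: note_on(72): all voices busy, STEAL voice 2 (pitch 84, oldest) -> assign | voices=[67 68 72 85]
Op 8: note_off(67): free voice 0 | voices=[- 68 72 85]
Op 9: note_on(88): voice 0 is free -> assigned | voices=[88 68 72 85]
Op 10: note_on(61): all voices busy, STEAL voice 3 (pitch 85, oldest) -> assign | voices=[88 68 72 61]
Op 11: note_on(65): all voices busy, STEAL voice 1 (pitch 68, oldest) -> assign | voices=[88 65 72 61]
Op 12: note_on(83): all voices busy, STEAL voice 2 (pitch 72, oldest) -> assign | voices=[88 65 83 61]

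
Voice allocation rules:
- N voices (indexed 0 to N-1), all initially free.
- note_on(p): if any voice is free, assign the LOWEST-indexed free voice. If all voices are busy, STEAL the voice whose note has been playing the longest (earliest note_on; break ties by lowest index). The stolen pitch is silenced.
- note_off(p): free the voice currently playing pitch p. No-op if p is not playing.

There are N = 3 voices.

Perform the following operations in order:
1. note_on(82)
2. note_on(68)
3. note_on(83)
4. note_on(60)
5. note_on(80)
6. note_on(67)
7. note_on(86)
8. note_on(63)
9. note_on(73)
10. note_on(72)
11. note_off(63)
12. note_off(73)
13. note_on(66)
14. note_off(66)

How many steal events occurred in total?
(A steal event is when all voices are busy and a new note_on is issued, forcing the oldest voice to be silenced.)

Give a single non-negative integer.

Answer: 7

Derivation:
Op 1: note_on(82): voice 0 is free -> assigned | voices=[82 - -]
Op 2: note_on(68): voice 1 is free -> assigned | voices=[82 68 -]
Op 3: note_on(83): voice 2 is free -> assigned | voices=[82 68 83]
Op 4: note_on(60): all voices busy, STEAL voice 0 (pitch 82, oldest) -> assign | voices=[60 68 83]
Op 5: note_on(80): all voices busy, STEAL voice 1 (pitch 68, oldest) -> assign | voices=[60 80 83]
Op 6: note_on(67): all voices busy, STEAL voice 2 (pitch 83, oldest) -> assign | voices=[60 80 67]
Op 7: note_on(86): all voices busy, STEAL voice 0 (pitch 60, oldest) -> assign | voices=[86 80 67]
Op 8: note_on(63): all voices busy, STEAL voice 1 (pitch 80, oldest) -> assign | voices=[86 63 67]
Op 9: note_on(73): all voices busy, STEAL voice 2 (pitch 67, oldest) -> assign | voices=[86 63 73]
Op 10: note_on(72): all voices busy, STEAL voice 0 (pitch 86, oldest) -> assign | voices=[72 63 73]
Op 11: note_off(63): free voice 1 | voices=[72 - 73]
Op 12: note_off(73): free voice 2 | voices=[72 - -]
Op 13: note_on(66): voice 1 is free -> assigned | voices=[72 66 -]
Op 14: note_off(66): free voice 1 | voices=[72 - -]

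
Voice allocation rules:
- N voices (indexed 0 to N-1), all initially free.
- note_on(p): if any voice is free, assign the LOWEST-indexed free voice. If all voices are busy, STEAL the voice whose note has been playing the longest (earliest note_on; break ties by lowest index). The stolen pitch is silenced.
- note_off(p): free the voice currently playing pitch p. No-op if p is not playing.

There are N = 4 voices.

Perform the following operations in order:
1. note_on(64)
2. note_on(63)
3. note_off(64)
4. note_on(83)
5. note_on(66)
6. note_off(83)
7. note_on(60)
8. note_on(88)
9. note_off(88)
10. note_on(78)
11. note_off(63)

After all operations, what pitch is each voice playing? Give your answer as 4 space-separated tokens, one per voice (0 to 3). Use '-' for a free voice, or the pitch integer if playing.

Op 1: note_on(64): voice 0 is free -> assigned | voices=[64 - - -]
Op 2: note_on(63): voice 1 is free -> assigned | voices=[64 63 - -]
Op 3: note_off(64): free voice 0 | voices=[- 63 - -]
Op 4: note_on(83): voice 0 is free -> assigned | voices=[83 63 - -]
Op 5: note_on(66): voice 2 is free -> assigned | voices=[83 63 66 -]
Op 6: note_off(83): free voice 0 | voices=[- 63 66 -]
Op 7: note_on(60): voice 0 is free -> assigned | voices=[60 63 66 -]
Op 8: note_on(88): voice 3 is free -> assigned | voices=[60 63 66 88]
Op 9: note_off(88): free voice 3 | voices=[60 63 66 -]
Op 10: note_on(78): voice 3 is free -> assigned | voices=[60 63 66 78]
Op 11: note_off(63): free voice 1 | voices=[60 - 66 78]

Answer: 60 - 66 78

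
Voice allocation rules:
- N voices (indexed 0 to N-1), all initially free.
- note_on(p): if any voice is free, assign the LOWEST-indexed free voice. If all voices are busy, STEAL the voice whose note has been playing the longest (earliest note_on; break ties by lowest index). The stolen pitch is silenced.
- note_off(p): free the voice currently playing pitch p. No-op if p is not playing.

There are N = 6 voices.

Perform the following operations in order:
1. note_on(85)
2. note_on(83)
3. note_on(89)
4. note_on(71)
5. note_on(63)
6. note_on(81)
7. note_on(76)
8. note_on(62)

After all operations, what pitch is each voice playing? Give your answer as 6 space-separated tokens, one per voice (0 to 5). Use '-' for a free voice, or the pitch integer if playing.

Answer: 76 62 89 71 63 81

Derivation:
Op 1: note_on(85): voice 0 is free -> assigned | voices=[85 - - - - -]
Op 2: note_on(83): voice 1 is free -> assigned | voices=[85 83 - - - -]
Op 3: note_on(89): voice 2 is free -> assigned | voices=[85 83 89 - - -]
Op 4: note_on(71): voice 3 is free -> assigned | voices=[85 83 89 71 - -]
Op 5: note_on(63): voice 4 is free -> assigned | voices=[85 83 89 71 63 -]
Op 6: note_on(81): voice 5 is free -> assigned | voices=[85 83 89 71 63 81]
Op 7: note_on(76): all voices busy, STEAL voice 0 (pitch 85, oldest) -> assign | voices=[76 83 89 71 63 81]
Op 8: note_on(62): all voices busy, STEAL voice 1 (pitch 83, oldest) -> assign | voices=[76 62 89 71 63 81]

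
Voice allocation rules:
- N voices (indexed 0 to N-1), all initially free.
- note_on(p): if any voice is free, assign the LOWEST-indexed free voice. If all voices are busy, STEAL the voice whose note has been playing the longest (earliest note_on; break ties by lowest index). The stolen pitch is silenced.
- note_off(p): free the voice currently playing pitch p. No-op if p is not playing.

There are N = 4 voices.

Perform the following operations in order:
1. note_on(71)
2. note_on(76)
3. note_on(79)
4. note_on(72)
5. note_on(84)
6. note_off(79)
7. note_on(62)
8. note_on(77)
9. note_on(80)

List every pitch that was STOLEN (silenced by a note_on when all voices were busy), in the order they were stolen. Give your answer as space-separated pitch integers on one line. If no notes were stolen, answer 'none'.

Answer: 71 76 72

Derivation:
Op 1: note_on(71): voice 0 is free -> assigned | voices=[71 - - -]
Op 2: note_on(76): voice 1 is free -> assigned | voices=[71 76 - -]
Op 3: note_on(79): voice 2 is free -> assigned | voices=[71 76 79 -]
Op 4: note_on(72): voice 3 is free -> assigned | voices=[71 76 79 72]
Op 5: note_on(84): all voices busy, STEAL voice 0 (pitch 71, oldest) -> assign | voices=[84 76 79 72]
Op 6: note_off(79): free voice 2 | voices=[84 76 - 72]
Op 7: note_on(62): voice 2 is free -> assigned | voices=[84 76 62 72]
Op 8: note_on(77): all voices busy, STEAL voice 1 (pitch 76, oldest) -> assign | voices=[84 77 62 72]
Op 9: note_on(80): all voices busy, STEAL voice 3 (pitch 72, oldest) -> assign | voices=[84 77 62 80]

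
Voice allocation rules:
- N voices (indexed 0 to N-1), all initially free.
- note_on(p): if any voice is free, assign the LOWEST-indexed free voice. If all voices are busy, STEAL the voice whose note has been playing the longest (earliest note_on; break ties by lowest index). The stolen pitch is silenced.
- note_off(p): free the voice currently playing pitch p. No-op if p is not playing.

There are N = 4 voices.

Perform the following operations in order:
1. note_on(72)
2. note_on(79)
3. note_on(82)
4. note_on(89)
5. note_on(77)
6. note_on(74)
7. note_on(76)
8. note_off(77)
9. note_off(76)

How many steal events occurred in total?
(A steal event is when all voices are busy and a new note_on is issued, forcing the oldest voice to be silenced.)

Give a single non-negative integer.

Op 1: note_on(72): voice 0 is free -> assigned | voices=[72 - - -]
Op 2: note_on(79): voice 1 is free -> assigned | voices=[72 79 - -]
Op 3: note_on(82): voice 2 is free -> assigned | voices=[72 79 82 -]
Op 4: note_on(89): voice 3 is free -> assigned | voices=[72 79 82 89]
Op 5: note_on(77): all voices busy, STEAL voice 0 (pitch 72, oldest) -> assign | voices=[77 79 82 89]
Op 6: note_on(74): all voices busy, STEAL voice 1 (pitch 79, oldest) -> assign | voices=[77 74 82 89]
Op 7: note_on(76): all voices busy, STEAL voice 2 (pitch 82, oldest) -> assign | voices=[77 74 76 89]
Op 8: note_off(77): free voice 0 | voices=[- 74 76 89]
Op 9: note_off(76): free voice 2 | voices=[- 74 - 89]

Answer: 3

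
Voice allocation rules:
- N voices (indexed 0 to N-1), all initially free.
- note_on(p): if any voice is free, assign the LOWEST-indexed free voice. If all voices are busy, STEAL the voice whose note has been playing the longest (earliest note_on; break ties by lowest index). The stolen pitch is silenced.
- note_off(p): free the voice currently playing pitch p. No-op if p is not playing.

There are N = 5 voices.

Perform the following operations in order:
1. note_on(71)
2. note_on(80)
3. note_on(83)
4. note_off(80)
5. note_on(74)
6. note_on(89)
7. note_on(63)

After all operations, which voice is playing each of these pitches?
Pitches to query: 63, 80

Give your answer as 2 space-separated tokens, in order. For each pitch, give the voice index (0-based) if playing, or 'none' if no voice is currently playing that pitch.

Op 1: note_on(71): voice 0 is free -> assigned | voices=[71 - - - -]
Op 2: note_on(80): voice 1 is free -> assigned | voices=[71 80 - - -]
Op 3: note_on(83): voice 2 is free -> assigned | voices=[71 80 83 - -]
Op 4: note_off(80): free voice 1 | voices=[71 - 83 - -]
Op 5: note_on(74): voice 1 is free -> assigned | voices=[71 74 83 - -]
Op 6: note_on(89): voice 3 is free -> assigned | voices=[71 74 83 89 -]
Op 7: note_on(63): voice 4 is free -> assigned | voices=[71 74 83 89 63]

Answer: 4 none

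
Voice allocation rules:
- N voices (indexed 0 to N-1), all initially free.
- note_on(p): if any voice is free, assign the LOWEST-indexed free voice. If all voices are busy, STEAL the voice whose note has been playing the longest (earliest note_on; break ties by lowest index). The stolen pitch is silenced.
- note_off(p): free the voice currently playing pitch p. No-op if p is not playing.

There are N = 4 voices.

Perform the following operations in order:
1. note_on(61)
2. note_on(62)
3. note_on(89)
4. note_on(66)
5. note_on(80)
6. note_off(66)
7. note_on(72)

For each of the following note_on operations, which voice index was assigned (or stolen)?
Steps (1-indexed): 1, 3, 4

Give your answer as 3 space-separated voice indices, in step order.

Op 1: note_on(61): voice 0 is free -> assigned | voices=[61 - - -]
Op 2: note_on(62): voice 1 is free -> assigned | voices=[61 62 - -]
Op 3: note_on(89): voice 2 is free -> assigned | voices=[61 62 89 -]
Op 4: note_on(66): voice 3 is free -> assigned | voices=[61 62 89 66]
Op 5: note_on(80): all voices busy, STEAL voice 0 (pitch 61, oldest) -> assign | voices=[80 62 89 66]
Op 6: note_off(66): free voice 3 | voices=[80 62 89 -]
Op 7: note_on(72): voice 3 is free -> assigned | voices=[80 62 89 72]

Answer: 0 2 3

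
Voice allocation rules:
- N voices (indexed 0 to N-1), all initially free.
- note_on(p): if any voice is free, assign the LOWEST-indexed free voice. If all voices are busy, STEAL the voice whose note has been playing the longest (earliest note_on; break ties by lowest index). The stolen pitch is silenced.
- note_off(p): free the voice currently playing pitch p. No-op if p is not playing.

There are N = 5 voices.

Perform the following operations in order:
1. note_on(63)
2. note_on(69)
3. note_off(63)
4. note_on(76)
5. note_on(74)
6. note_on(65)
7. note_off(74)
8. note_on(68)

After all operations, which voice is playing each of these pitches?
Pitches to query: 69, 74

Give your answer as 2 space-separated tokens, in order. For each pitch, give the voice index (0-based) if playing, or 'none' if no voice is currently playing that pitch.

Op 1: note_on(63): voice 0 is free -> assigned | voices=[63 - - - -]
Op 2: note_on(69): voice 1 is free -> assigned | voices=[63 69 - - -]
Op 3: note_off(63): free voice 0 | voices=[- 69 - - -]
Op 4: note_on(76): voice 0 is free -> assigned | voices=[76 69 - - -]
Op 5: note_on(74): voice 2 is free -> assigned | voices=[76 69 74 - -]
Op 6: note_on(65): voice 3 is free -> assigned | voices=[76 69 74 65 -]
Op 7: note_off(74): free voice 2 | voices=[76 69 - 65 -]
Op 8: note_on(68): voice 2 is free -> assigned | voices=[76 69 68 65 -]

Answer: 1 none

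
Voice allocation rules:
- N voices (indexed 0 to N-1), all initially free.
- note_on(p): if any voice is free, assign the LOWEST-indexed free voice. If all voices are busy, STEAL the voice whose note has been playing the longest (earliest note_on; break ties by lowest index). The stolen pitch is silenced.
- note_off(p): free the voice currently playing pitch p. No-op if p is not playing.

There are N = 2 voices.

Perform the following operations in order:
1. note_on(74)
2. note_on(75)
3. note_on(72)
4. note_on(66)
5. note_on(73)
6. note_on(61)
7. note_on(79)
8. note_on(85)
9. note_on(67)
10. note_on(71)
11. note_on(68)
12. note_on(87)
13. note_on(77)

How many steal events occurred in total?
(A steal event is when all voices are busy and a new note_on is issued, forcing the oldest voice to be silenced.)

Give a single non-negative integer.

Op 1: note_on(74): voice 0 is free -> assigned | voices=[74 -]
Op 2: note_on(75): voice 1 is free -> assigned | voices=[74 75]
Op 3: note_on(72): all voices busy, STEAL voice 0 (pitch 74, oldest) -> assign | voices=[72 75]
Op 4: note_on(66): all voices busy, STEAL voice 1 (pitch 75, oldest) -> assign | voices=[72 66]
Op 5: note_on(73): all voices busy, STEAL voice 0 (pitch 72, oldest) -> assign | voices=[73 66]
Op 6: note_on(61): all voices busy, STEAL voice 1 (pitch 66, oldest) -> assign | voices=[73 61]
Op 7: note_on(79): all voices busy, STEAL voice 0 (pitch 73, oldest) -> assign | voices=[79 61]
Op 8: note_on(85): all voices busy, STEAL voice 1 (pitch 61, oldest) -> assign | voices=[79 85]
Op 9: note_on(67): all voices busy, STEAL voice 0 (pitch 79, oldest) -> assign | voices=[67 85]
Op 10: note_on(71): all voices busy, STEAL voice 1 (pitch 85, oldest) -> assign | voices=[67 71]
Op 11: note_on(68): all voices busy, STEAL voice 0 (pitch 67, oldest) -> assign | voices=[68 71]
Op 12: note_on(87): all voices busy, STEAL voice 1 (pitch 71, oldest) -> assign | voices=[68 87]
Op 13: note_on(77): all voices busy, STEAL voice 0 (pitch 68, oldest) -> assign | voices=[77 87]

Answer: 11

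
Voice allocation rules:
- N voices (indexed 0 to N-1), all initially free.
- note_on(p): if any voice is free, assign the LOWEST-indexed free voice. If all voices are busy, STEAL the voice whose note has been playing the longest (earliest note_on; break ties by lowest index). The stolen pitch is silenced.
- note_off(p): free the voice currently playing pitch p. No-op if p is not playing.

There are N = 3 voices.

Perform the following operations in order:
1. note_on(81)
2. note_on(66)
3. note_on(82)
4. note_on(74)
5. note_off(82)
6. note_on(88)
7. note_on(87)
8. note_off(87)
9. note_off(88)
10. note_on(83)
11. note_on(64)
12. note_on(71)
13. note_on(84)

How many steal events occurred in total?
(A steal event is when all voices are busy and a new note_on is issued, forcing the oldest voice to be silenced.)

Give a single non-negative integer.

Answer: 4

Derivation:
Op 1: note_on(81): voice 0 is free -> assigned | voices=[81 - -]
Op 2: note_on(66): voice 1 is free -> assigned | voices=[81 66 -]
Op 3: note_on(82): voice 2 is free -> assigned | voices=[81 66 82]
Op 4: note_on(74): all voices busy, STEAL voice 0 (pitch 81, oldest) -> assign | voices=[74 66 82]
Op 5: note_off(82): free voice 2 | voices=[74 66 -]
Op 6: note_on(88): voice 2 is free -> assigned | voices=[74 66 88]
Op 7: note_on(87): all voices busy, STEAL voice 1 (pitch 66, oldest) -> assign | voices=[74 87 88]
Op 8: note_off(87): free voice 1 | voices=[74 - 88]
Op 9: note_off(88): free voice 2 | voices=[74 - -]
Op 10: note_on(83): voice 1 is free -> assigned | voices=[74 83 -]
Op 11: note_on(64): voice 2 is free -> assigned | voices=[74 83 64]
Op 12: note_on(71): all voices busy, STEAL voice 0 (pitch 74, oldest) -> assign | voices=[71 83 64]
Op 13: note_on(84): all voices busy, STEAL voice 1 (pitch 83, oldest) -> assign | voices=[71 84 64]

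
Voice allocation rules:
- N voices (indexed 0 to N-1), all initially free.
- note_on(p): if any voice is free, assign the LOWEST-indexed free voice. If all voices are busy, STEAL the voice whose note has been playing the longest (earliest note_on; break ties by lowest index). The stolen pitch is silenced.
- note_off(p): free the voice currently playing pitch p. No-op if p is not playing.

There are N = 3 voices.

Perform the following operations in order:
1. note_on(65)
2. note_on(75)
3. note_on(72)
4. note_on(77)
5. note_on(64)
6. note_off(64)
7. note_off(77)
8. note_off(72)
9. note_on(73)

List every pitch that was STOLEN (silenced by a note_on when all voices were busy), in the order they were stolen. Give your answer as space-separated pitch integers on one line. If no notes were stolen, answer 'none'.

Answer: 65 75

Derivation:
Op 1: note_on(65): voice 0 is free -> assigned | voices=[65 - -]
Op 2: note_on(75): voice 1 is free -> assigned | voices=[65 75 -]
Op 3: note_on(72): voice 2 is free -> assigned | voices=[65 75 72]
Op 4: note_on(77): all voices busy, STEAL voice 0 (pitch 65, oldest) -> assign | voices=[77 75 72]
Op 5: note_on(64): all voices busy, STEAL voice 1 (pitch 75, oldest) -> assign | voices=[77 64 72]
Op 6: note_off(64): free voice 1 | voices=[77 - 72]
Op 7: note_off(77): free voice 0 | voices=[- - 72]
Op 8: note_off(72): free voice 2 | voices=[- - -]
Op 9: note_on(73): voice 0 is free -> assigned | voices=[73 - -]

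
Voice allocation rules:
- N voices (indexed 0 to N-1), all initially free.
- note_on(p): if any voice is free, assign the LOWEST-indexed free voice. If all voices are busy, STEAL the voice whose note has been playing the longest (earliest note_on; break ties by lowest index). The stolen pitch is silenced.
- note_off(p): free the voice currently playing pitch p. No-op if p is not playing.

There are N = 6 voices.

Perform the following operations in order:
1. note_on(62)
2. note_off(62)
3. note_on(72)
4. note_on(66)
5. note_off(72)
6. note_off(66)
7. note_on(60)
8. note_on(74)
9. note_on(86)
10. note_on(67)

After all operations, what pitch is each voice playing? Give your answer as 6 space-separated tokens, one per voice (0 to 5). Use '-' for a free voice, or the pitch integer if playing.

Op 1: note_on(62): voice 0 is free -> assigned | voices=[62 - - - - -]
Op 2: note_off(62): free voice 0 | voices=[- - - - - -]
Op 3: note_on(72): voice 0 is free -> assigned | voices=[72 - - - - -]
Op 4: note_on(66): voice 1 is free -> assigned | voices=[72 66 - - - -]
Op 5: note_off(72): free voice 0 | voices=[- 66 - - - -]
Op 6: note_off(66): free voice 1 | voices=[- - - - - -]
Op 7: note_on(60): voice 0 is free -> assigned | voices=[60 - - - - -]
Op 8: note_on(74): voice 1 is free -> assigned | voices=[60 74 - - - -]
Op 9: note_on(86): voice 2 is free -> assigned | voices=[60 74 86 - - -]
Op 10: note_on(67): voice 3 is free -> assigned | voices=[60 74 86 67 - -]

Answer: 60 74 86 67 - -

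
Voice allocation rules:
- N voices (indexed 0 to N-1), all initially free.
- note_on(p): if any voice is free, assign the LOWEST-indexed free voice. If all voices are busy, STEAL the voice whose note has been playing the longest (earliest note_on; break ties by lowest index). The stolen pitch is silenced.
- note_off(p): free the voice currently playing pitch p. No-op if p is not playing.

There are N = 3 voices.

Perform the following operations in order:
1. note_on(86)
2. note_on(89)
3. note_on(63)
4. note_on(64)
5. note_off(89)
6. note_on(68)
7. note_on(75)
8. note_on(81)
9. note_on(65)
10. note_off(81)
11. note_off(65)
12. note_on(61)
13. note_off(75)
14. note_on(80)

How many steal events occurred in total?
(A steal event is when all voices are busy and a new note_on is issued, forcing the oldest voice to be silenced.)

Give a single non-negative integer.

Answer: 4

Derivation:
Op 1: note_on(86): voice 0 is free -> assigned | voices=[86 - -]
Op 2: note_on(89): voice 1 is free -> assigned | voices=[86 89 -]
Op 3: note_on(63): voice 2 is free -> assigned | voices=[86 89 63]
Op 4: note_on(64): all voices busy, STEAL voice 0 (pitch 86, oldest) -> assign | voices=[64 89 63]
Op 5: note_off(89): free voice 1 | voices=[64 - 63]
Op 6: note_on(68): voice 1 is free -> assigned | voices=[64 68 63]
Op 7: note_on(75): all voices busy, STEAL voice 2 (pitch 63, oldest) -> assign | voices=[64 68 75]
Op 8: note_on(81): all voices busy, STEAL voice 0 (pitch 64, oldest) -> assign | voices=[81 68 75]
Op 9: note_on(65): all voices busy, STEAL voice 1 (pitch 68, oldest) -> assign | voices=[81 65 75]
Op 10: note_off(81): free voice 0 | voices=[- 65 75]
Op 11: note_off(65): free voice 1 | voices=[- - 75]
Op 12: note_on(61): voice 0 is free -> assigned | voices=[61 - 75]
Op 13: note_off(75): free voice 2 | voices=[61 - -]
Op 14: note_on(80): voice 1 is free -> assigned | voices=[61 80 -]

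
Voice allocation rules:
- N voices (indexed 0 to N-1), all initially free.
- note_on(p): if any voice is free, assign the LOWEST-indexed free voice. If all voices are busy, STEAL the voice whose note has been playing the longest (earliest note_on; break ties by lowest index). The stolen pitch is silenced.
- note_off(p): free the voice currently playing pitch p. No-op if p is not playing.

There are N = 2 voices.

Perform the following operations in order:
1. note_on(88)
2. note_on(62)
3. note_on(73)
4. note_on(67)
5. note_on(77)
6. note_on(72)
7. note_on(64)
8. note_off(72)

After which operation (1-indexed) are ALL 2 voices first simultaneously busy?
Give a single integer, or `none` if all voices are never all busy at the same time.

Answer: 2

Derivation:
Op 1: note_on(88): voice 0 is free -> assigned | voices=[88 -]
Op 2: note_on(62): voice 1 is free -> assigned | voices=[88 62]
Op 3: note_on(73): all voices busy, STEAL voice 0 (pitch 88, oldest) -> assign | voices=[73 62]
Op 4: note_on(67): all voices busy, STEAL voice 1 (pitch 62, oldest) -> assign | voices=[73 67]
Op 5: note_on(77): all voices busy, STEAL voice 0 (pitch 73, oldest) -> assign | voices=[77 67]
Op 6: note_on(72): all voices busy, STEAL voice 1 (pitch 67, oldest) -> assign | voices=[77 72]
Op 7: note_on(64): all voices busy, STEAL voice 0 (pitch 77, oldest) -> assign | voices=[64 72]
Op 8: note_off(72): free voice 1 | voices=[64 -]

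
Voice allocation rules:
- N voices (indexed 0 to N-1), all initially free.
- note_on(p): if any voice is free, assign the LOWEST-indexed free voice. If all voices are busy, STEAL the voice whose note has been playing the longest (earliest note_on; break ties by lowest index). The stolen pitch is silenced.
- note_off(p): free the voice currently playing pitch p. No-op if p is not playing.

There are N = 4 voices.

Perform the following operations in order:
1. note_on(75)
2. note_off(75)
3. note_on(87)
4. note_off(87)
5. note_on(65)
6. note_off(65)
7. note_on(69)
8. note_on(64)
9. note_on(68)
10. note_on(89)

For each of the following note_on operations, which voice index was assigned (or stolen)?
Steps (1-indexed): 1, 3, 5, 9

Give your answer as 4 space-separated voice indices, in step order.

Answer: 0 0 0 2

Derivation:
Op 1: note_on(75): voice 0 is free -> assigned | voices=[75 - - -]
Op 2: note_off(75): free voice 0 | voices=[- - - -]
Op 3: note_on(87): voice 0 is free -> assigned | voices=[87 - - -]
Op 4: note_off(87): free voice 0 | voices=[- - - -]
Op 5: note_on(65): voice 0 is free -> assigned | voices=[65 - - -]
Op 6: note_off(65): free voice 0 | voices=[- - - -]
Op 7: note_on(69): voice 0 is free -> assigned | voices=[69 - - -]
Op 8: note_on(64): voice 1 is free -> assigned | voices=[69 64 - -]
Op 9: note_on(68): voice 2 is free -> assigned | voices=[69 64 68 -]
Op 10: note_on(89): voice 3 is free -> assigned | voices=[69 64 68 89]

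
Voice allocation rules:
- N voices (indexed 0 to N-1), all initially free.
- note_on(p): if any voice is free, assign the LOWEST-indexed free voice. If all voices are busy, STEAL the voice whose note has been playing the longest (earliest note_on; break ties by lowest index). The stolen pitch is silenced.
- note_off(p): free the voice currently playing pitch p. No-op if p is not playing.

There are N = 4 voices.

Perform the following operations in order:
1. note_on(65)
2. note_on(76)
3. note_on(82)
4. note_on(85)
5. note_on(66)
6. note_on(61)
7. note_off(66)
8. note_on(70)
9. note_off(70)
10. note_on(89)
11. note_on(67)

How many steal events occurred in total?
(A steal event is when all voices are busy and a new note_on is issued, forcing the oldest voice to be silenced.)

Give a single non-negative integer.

Op 1: note_on(65): voice 0 is free -> assigned | voices=[65 - - -]
Op 2: note_on(76): voice 1 is free -> assigned | voices=[65 76 - -]
Op 3: note_on(82): voice 2 is free -> assigned | voices=[65 76 82 -]
Op 4: note_on(85): voice 3 is free -> assigned | voices=[65 76 82 85]
Op 5: note_on(66): all voices busy, STEAL voice 0 (pitch 65, oldest) -> assign | voices=[66 76 82 85]
Op 6: note_on(61): all voices busy, STEAL voice 1 (pitch 76, oldest) -> assign | voices=[66 61 82 85]
Op 7: note_off(66): free voice 0 | voices=[- 61 82 85]
Op 8: note_on(70): voice 0 is free -> assigned | voices=[70 61 82 85]
Op 9: note_off(70): free voice 0 | voices=[- 61 82 85]
Op 10: note_on(89): voice 0 is free -> assigned | voices=[89 61 82 85]
Op 11: note_on(67): all voices busy, STEAL voice 2 (pitch 82, oldest) -> assign | voices=[89 61 67 85]

Answer: 3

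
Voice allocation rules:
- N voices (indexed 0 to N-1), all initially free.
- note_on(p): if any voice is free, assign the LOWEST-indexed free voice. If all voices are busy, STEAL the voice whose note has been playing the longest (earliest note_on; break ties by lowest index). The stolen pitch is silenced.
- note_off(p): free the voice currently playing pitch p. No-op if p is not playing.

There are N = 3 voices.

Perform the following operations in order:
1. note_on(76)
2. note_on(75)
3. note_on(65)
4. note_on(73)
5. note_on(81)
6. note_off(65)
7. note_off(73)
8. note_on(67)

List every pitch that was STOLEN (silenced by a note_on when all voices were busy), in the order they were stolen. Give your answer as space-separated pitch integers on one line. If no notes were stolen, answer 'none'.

Op 1: note_on(76): voice 0 is free -> assigned | voices=[76 - -]
Op 2: note_on(75): voice 1 is free -> assigned | voices=[76 75 -]
Op 3: note_on(65): voice 2 is free -> assigned | voices=[76 75 65]
Op 4: note_on(73): all voices busy, STEAL voice 0 (pitch 76, oldest) -> assign | voices=[73 75 65]
Op 5: note_on(81): all voices busy, STEAL voice 1 (pitch 75, oldest) -> assign | voices=[73 81 65]
Op 6: note_off(65): free voice 2 | voices=[73 81 -]
Op 7: note_off(73): free voice 0 | voices=[- 81 -]
Op 8: note_on(67): voice 0 is free -> assigned | voices=[67 81 -]

Answer: 76 75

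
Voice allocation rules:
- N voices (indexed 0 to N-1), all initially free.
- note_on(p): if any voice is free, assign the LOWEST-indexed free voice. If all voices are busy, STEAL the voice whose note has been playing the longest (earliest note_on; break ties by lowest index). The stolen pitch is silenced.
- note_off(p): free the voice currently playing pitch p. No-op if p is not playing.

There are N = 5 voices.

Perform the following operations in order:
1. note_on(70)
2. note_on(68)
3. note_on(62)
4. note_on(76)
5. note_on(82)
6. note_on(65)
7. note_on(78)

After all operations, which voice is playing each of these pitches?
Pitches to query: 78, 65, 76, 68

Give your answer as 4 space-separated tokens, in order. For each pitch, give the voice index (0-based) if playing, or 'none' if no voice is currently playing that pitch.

Op 1: note_on(70): voice 0 is free -> assigned | voices=[70 - - - -]
Op 2: note_on(68): voice 1 is free -> assigned | voices=[70 68 - - -]
Op 3: note_on(62): voice 2 is free -> assigned | voices=[70 68 62 - -]
Op 4: note_on(76): voice 3 is free -> assigned | voices=[70 68 62 76 -]
Op 5: note_on(82): voice 4 is free -> assigned | voices=[70 68 62 76 82]
Op 6: note_on(65): all voices busy, STEAL voice 0 (pitch 70, oldest) -> assign | voices=[65 68 62 76 82]
Op 7: note_on(78): all voices busy, STEAL voice 1 (pitch 68, oldest) -> assign | voices=[65 78 62 76 82]

Answer: 1 0 3 none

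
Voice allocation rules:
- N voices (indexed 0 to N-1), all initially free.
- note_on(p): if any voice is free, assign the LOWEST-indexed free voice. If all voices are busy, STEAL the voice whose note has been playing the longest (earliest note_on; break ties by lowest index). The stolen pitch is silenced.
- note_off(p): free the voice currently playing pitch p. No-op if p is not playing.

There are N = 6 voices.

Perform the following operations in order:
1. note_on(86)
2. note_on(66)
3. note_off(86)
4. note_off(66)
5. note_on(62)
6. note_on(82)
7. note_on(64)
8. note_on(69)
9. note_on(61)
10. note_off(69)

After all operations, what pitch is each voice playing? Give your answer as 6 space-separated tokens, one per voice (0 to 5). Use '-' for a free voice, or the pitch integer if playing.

Answer: 62 82 64 - 61 -

Derivation:
Op 1: note_on(86): voice 0 is free -> assigned | voices=[86 - - - - -]
Op 2: note_on(66): voice 1 is free -> assigned | voices=[86 66 - - - -]
Op 3: note_off(86): free voice 0 | voices=[- 66 - - - -]
Op 4: note_off(66): free voice 1 | voices=[- - - - - -]
Op 5: note_on(62): voice 0 is free -> assigned | voices=[62 - - - - -]
Op 6: note_on(82): voice 1 is free -> assigned | voices=[62 82 - - - -]
Op 7: note_on(64): voice 2 is free -> assigned | voices=[62 82 64 - - -]
Op 8: note_on(69): voice 3 is free -> assigned | voices=[62 82 64 69 - -]
Op 9: note_on(61): voice 4 is free -> assigned | voices=[62 82 64 69 61 -]
Op 10: note_off(69): free voice 3 | voices=[62 82 64 - 61 -]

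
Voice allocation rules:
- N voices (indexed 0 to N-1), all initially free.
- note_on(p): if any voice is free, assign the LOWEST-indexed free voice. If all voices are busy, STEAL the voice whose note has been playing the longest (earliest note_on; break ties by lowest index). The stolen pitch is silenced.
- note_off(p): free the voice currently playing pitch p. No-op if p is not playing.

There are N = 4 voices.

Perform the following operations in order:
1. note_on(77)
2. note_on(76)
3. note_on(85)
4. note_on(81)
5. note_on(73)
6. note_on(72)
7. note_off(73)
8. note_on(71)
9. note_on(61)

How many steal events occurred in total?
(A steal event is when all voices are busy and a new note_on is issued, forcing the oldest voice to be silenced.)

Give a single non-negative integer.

Answer: 3

Derivation:
Op 1: note_on(77): voice 0 is free -> assigned | voices=[77 - - -]
Op 2: note_on(76): voice 1 is free -> assigned | voices=[77 76 - -]
Op 3: note_on(85): voice 2 is free -> assigned | voices=[77 76 85 -]
Op 4: note_on(81): voice 3 is free -> assigned | voices=[77 76 85 81]
Op 5: note_on(73): all voices busy, STEAL voice 0 (pitch 77, oldest) -> assign | voices=[73 76 85 81]
Op 6: note_on(72): all voices busy, STEAL voice 1 (pitch 76, oldest) -> assign | voices=[73 72 85 81]
Op 7: note_off(73): free voice 0 | voices=[- 72 85 81]
Op 8: note_on(71): voice 0 is free -> assigned | voices=[71 72 85 81]
Op 9: note_on(61): all voices busy, STEAL voice 2 (pitch 85, oldest) -> assign | voices=[71 72 61 81]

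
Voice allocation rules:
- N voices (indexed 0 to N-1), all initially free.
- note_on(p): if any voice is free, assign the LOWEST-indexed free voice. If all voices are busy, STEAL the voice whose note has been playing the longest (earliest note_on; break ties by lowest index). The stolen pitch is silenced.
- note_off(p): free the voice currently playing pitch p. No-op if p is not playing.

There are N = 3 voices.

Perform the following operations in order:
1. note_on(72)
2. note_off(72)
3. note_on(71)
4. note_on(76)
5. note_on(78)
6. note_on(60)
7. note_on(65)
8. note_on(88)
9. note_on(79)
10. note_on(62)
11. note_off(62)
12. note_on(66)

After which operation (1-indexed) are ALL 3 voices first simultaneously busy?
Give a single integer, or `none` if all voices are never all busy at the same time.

Op 1: note_on(72): voice 0 is free -> assigned | voices=[72 - -]
Op 2: note_off(72): free voice 0 | voices=[- - -]
Op 3: note_on(71): voice 0 is free -> assigned | voices=[71 - -]
Op 4: note_on(76): voice 1 is free -> assigned | voices=[71 76 -]
Op 5: note_on(78): voice 2 is free -> assigned | voices=[71 76 78]
Op 6: note_on(60): all voices busy, STEAL voice 0 (pitch 71, oldest) -> assign | voices=[60 76 78]
Op 7: note_on(65): all voices busy, STEAL voice 1 (pitch 76, oldest) -> assign | voices=[60 65 78]
Op 8: note_on(88): all voices busy, STEAL voice 2 (pitch 78, oldest) -> assign | voices=[60 65 88]
Op 9: note_on(79): all voices busy, STEAL voice 0 (pitch 60, oldest) -> assign | voices=[79 65 88]
Op 10: note_on(62): all voices busy, STEAL voice 1 (pitch 65, oldest) -> assign | voices=[79 62 88]
Op 11: note_off(62): free voice 1 | voices=[79 - 88]
Op 12: note_on(66): voice 1 is free -> assigned | voices=[79 66 88]

Answer: 5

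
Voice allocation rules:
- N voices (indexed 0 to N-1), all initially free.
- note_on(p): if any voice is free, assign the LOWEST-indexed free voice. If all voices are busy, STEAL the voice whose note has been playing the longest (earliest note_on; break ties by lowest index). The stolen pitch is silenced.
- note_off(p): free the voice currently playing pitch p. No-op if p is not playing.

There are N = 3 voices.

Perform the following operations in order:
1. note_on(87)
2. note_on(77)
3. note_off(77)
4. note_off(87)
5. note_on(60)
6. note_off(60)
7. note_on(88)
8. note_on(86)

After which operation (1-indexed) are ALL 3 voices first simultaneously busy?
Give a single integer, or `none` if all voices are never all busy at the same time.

Answer: none

Derivation:
Op 1: note_on(87): voice 0 is free -> assigned | voices=[87 - -]
Op 2: note_on(77): voice 1 is free -> assigned | voices=[87 77 -]
Op 3: note_off(77): free voice 1 | voices=[87 - -]
Op 4: note_off(87): free voice 0 | voices=[- - -]
Op 5: note_on(60): voice 0 is free -> assigned | voices=[60 - -]
Op 6: note_off(60): free voice 0 | voices=[- - -]
Op 7: note_on(88): voice 0 is free -> assigned | voices=[88 - -]
Op 8: note_on(86): voice 1 is free -> assigned | voices=[88 86 -]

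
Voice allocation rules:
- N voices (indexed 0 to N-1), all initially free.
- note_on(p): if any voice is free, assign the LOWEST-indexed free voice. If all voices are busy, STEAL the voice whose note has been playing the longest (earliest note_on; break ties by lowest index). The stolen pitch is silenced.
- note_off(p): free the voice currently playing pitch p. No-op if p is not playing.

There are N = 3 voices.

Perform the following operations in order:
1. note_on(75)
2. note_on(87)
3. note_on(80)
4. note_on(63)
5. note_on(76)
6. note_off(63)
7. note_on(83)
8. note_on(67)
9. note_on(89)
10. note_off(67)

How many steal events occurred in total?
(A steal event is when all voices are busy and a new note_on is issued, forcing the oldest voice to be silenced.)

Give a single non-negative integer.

Answer: 4

Derivation:
Op 1: note_on(75): voice 0 is free -> assigned | voices=[75 - -]
Op 2: note_on(87): voice 1 is free -> assigned | voices=[75 87 -]
Op 3: note_on(80): voice 2 is free -> assigned | voices=[75 87 80]
Op 4: note_on(63): all voices busy, STEAL voice 0 (pitch 75, oldest) -> assign | voices=[63 87 80]
Op 5: note_on(76): all voices busy, STEAL voice 1 (pitch 87, oldest) -> assign | voices=[63 76 80]
Op 6: note_off(63): free voice 0 | voices=[- 76 80]
Op 7: note_on(83): voice 0 is free -> assigned | voices=[83 76 80]
Op 8: note_on(67): all voices busy, STEAL voice 2 (pitch 80, oldest) -> assign | voices=[83 76 67]
Op 9: note_on(89): all voices busy, STEAL voice 1 (pitch 76, oldest) -> assign | voices=[83 89 67]
Op 10: note_off(67): free voice 2 | voices=[83 89 -]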